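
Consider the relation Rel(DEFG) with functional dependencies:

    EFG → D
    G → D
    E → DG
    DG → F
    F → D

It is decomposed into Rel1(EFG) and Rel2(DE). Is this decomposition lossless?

Common attributes: Rel1 ∩ Rel2 = {E}.
Closure of {E}: E → DG applies, adding DG; DG → F applies, adding F. So (E)⁺ = {DEFG}.
This closure contains every attribute of Rel1, so Rel1 ∩ Rel2 → Rel1. The join is lossless.

Yes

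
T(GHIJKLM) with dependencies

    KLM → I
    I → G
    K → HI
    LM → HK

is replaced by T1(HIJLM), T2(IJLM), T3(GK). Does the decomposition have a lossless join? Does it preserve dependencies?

Lossless test (chase): Rows 1 and 2 agree on I; apply I→G and equate their G entries. Rows 1 and 2 agree on LM; apply LM→HK and equate their HK entries. No row becomes fully distinguished — the join is lossy.
Dependency preservation: the restricted closure of {I} across the fragments never reaches {G}, so I → G cannot be enforced without a join — not preserved.

lossy and not dependency-preserving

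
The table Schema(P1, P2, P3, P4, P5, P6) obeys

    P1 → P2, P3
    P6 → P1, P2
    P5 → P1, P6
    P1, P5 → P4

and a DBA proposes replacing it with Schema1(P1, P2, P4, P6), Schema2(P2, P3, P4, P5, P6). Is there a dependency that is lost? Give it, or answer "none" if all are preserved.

P1 → P2, P3

Check P1 → P2, P3: no single fragment contains all of {P1, P2, P3}, and the restricted closure of {P1} across the fragments never reaches {P2, P3}.
P6 → P1, P2 is preserved.
P5 → P1, P6 is preserved.
P1, P5 → P4 is preserved.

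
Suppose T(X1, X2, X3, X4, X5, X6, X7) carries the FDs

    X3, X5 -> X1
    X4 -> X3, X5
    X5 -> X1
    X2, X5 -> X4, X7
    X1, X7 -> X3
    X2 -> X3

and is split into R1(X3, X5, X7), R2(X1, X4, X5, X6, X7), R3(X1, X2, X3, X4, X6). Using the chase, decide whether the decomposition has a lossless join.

Chase test. Columns are X1, X2, X3, X4, X5, X6, X7; row i has aⱼ where attribute j ∈ Ri, else bᵢⱼ.
Initial tableau (one row per fragment):
  row 1: b11 b12 a3 b14 a5 b16 a7
  row 2: a1 b22 b23 a4 a5 a6 a7
  row 3: a1 a2 a3 a4 b35 a6 b37
Rows 2 and 3 agree on X4; apply X4→X3, X5 and equate their X3, X5 entries.
Rows 1 and 2 agree on X5; apply X5→X1 and equate their X1 entries.
No row becomes fully distinguished — the join is lossy.

No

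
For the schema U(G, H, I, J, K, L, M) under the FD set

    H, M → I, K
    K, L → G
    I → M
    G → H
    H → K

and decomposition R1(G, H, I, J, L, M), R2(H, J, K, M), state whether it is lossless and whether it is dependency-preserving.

Lossless test: (H, J, M)⁺ = {H, I, J, K, M}, which contains all of one fragment — lossless.
Dependency preservation: the restricted closure of {K, L} across the fragments never reaches {G}, so K, L → G cannot be enforced without a join — not preserved.

lossless but not dependency-preserving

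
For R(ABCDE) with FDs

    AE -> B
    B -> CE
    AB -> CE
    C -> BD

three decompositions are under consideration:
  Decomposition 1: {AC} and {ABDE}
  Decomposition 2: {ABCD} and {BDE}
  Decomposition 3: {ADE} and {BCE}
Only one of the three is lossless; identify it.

Decomposition 1: common = {A}, closure = {A} → lossy.
Decomposition 2: common = {BD}, closure = {BCDE} → lossless.
Decomposition 3: common = {E}, closure = {E} → lossy.

Decomposition 2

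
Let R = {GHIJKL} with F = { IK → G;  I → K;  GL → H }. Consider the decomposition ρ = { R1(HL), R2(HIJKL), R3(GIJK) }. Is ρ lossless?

Chase test. Columns are GHIJKL; row i has aⱼ where attribute j ∈ Ri, else bᵢⱼ.
Initial tableau (one row per fragment):
  row 1: b11 a2 b13 b14 b15 a6
  row 2: b21 a2 a3 a4 a5 a6
  row 3: a1 b32 a3 a4 a5 b36
Rows 2 and 3 agree on IK; apply IK→G and equate their G entries.
Row 2 is now all distinguished symbols — the join is lossless.

Yes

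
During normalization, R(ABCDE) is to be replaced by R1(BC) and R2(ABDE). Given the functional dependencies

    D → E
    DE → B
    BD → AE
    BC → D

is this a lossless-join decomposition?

Common attributes: R1 ∩ R2 = {B}.
No dependency enlarges {B}, so (B)⁺ = {B}.
The closure contains neither all of R1 = {BC} nor all of R2 = {ABDE}, so the common attributes are not a superkey of either fragment. The join is lossy.

No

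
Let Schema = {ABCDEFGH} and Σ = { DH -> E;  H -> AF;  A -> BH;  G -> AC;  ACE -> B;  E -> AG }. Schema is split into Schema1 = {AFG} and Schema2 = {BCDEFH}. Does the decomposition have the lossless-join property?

No

Common attributes: Schema1 ∩ Schema2 = {F}.
No dependency enlarges {F}, so (F)⁺ = {F}.
The closure contains neither all of Schema1 = {AFG} nor all of Schema2 = {BCDEFH}, so the common attributes are not a superkey of either fragment. The join is lossy.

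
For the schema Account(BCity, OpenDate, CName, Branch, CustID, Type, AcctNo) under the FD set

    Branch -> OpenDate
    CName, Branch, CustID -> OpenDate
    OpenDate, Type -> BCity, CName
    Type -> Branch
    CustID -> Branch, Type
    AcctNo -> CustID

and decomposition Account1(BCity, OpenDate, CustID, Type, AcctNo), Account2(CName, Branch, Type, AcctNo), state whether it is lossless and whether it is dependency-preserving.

lossless but not dependency-preserving

Lossless test: (Type, AcctNo)⁺ = {BCity, OpenDate, CName, Branch, CustID, Type, AcctNo}, which contains all of one fragment — lossless.
Dependency preservation: the restricted closure of {Branch} across the fragments never reaches {OpenDate}, so Branch → OpenDate cannot be enforced without a join — not preserved.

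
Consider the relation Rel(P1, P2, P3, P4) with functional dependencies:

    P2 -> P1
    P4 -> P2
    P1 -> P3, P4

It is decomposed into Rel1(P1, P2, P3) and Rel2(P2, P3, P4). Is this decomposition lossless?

Common attributes: Rel1 ∩ Rel2 = {P2, P3}.
Closure of {P2, P3}: P2 → P1 applies, adding P1; P1 → P3, P4 applies, adding P4. So (P2, P3)⁺ = {P1, P2, P3, P4}.
This closure contains every attribute of Rel1, so Rel1 ∩ Rel2 → Rel1. The join is lossless.

Yes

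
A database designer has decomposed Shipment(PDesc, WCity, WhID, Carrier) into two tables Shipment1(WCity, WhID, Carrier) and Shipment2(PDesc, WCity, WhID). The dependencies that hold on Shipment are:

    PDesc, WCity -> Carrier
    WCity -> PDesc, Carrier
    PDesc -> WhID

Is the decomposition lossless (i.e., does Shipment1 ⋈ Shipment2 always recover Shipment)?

Yes

Common attributes: Shipment1 ∩ Shipment2 = {WCity, WhID}.
Closure of {WCity, WhID}: WCity → PDesc, Carrier applies, adding PDesc, Carrier. So (WCity, WhID)⁺ = {PDesc, WCity, WhID, Carrier}.
This closure contains every attribute of Shipment1, so Shipment1 ∩ Shipment2 → Shipment1. The join is lossless.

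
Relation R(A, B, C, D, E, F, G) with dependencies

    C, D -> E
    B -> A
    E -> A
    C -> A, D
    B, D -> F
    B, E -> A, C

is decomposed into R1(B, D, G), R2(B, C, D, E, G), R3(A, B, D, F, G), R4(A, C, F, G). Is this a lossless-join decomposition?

Yes

Chase test. Columns are A, B, C, D, E, F, G; row i has aⱼ where attribute j ∈ Ri, else bᵢⱼ.
Initial tableau (one row per fragment):
  row 1: b11 a2 b13 a4 b15 b16 a7
  row 2: b21 a2 a3 a4 a5 b26 a7
  row 3: a1 a2 b33 a4 b35 a6 a7
  row 4: a1 b42 a3 b44 b45 a6 a7
Rows 1 and 2 agree on B; apply B→A and equate their A entries.
Rows 1 and 3 agree on B; apply B→A and equate their A entries.
Rows 2 and 4 agree on C; apply C→A, D and equate their A, D entries.
Rows 1 and 2 agree on B, D; apply B, D→F and equate their F entries.
Rows 1 and 3 agree on B, D; apply B, D→F and equate their F entries.
Rows 2 and 4 agree on C, D; apply C, D→E and equate their E entries.
Row 2 is now all distinguished symbols — the join is lossless.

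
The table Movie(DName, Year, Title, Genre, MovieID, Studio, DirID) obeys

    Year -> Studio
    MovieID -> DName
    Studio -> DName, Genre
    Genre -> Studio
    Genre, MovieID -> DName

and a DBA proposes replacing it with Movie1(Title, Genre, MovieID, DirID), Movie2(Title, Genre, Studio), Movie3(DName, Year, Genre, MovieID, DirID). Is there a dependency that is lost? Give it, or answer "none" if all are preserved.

none

Year → Studio: restricted closure across fragments reaches Studio.
MovieID → DName lies within Movie3.
Studio → DName, Genre: restricted closure across fragments reaches DName, Genre.
Genre → Studio lies within Movie2.
Genre, MovieID → DName lies within Movie3.
Every dependency is enforceable on the fragments, so the decomposition is dependency-preserving.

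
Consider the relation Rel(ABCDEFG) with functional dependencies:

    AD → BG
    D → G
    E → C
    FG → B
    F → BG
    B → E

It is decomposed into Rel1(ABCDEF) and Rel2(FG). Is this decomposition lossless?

Common attributes: Rel1 ∩ Rel2 = {F}.
Closure of {F}: F → BG applies, adding BG; B → E applies, adding E; E → C applies, adding C. So (F)⁺ = {BCEFG}.
This closure contains every attribute of Rel2, so Rel1 ∩ Rel2 → Rel2. The join is lossless.

Yes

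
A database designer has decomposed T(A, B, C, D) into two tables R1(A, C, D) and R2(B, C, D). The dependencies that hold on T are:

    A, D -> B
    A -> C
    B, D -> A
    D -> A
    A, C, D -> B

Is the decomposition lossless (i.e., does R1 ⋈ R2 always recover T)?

Common attributes: R1 ∩ R2 = {C, D}.
Closure of {C, D}: D → A applies, adding A; A, C, D → B applies, adding B. So (C, D)⁺ = {A, B, C, D}.
This closure contains every attribute of R1, so R1 ∩ R2 → R1. The join is lossless.

Yes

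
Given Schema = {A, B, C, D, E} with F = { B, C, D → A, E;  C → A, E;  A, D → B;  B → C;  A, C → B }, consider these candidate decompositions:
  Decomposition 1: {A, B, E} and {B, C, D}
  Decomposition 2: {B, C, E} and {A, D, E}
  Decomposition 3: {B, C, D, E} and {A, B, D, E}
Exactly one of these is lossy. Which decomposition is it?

Decomposition 2

Decomposition 1: common = {B}, closure = {A, B, C, E} → lossless.
Decomposition 2: common = {E}, closure = {E} → lossy.
Decomposition 3: common = {B, D, E}, closure = {A, B, C, D, E} → lossless.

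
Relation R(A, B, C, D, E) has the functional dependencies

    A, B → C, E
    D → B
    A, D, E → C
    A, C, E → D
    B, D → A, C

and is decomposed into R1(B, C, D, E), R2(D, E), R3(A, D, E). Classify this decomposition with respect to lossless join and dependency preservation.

lossless but not dependency-preserving

Lossless test (chase): Rows 1 and 2 agree on D; apply D→B and equate their B entries. Rows 1 and 3 agree on D; apply D→B and equate their B entries. Rows 1 and 2 agree on B, D; apply B, D→A, C and equate their A, C entries. Rows 1 and 3 agree on B, D; apply B, D→A, C and equate their A, C entries. Row 1 is now all distinguished symbols — the join is lossless.
Dependency preservation: the restricted closure of {A, B} across the fragments never reaches {C, E}, so A, B → C, E cannot be enforced without a join — not preserved.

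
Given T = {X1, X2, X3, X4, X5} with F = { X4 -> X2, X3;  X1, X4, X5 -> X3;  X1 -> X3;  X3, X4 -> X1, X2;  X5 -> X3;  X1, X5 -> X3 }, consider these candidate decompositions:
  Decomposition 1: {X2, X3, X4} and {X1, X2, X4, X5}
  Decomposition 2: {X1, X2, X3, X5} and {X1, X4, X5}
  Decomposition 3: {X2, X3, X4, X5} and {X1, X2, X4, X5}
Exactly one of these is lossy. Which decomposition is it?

Decomposition 1: common = {X2, X4}, closure = {X1, X2, X3, X4} → lossless.
Decomposition 2: common = {X1, X5}, closure = {X1, X3, X5} → lossy.
Decomposition 3: common = {X2, X4, X5}, closure = {X1, X2, X3, X4, X5} → lossless.

Decomposition 2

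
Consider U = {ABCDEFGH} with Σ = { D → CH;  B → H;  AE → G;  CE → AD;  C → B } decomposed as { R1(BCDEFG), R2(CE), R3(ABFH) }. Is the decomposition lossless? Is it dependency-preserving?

lossy and not dependency-preserving

Lossless test (chase): Rows 1 and 3 agree on B; apply B→H and equate their H entries. Rows 1 and 2 agree on CE; apply CE→AD and equate their AD entries. Rows 1 and 2 agree on C; apply C→B and equate their B entries. Rows 1 and 2 agree on D; apply D→CH and equate their CH entries. Rows 1 and 2 agree on AE; apply AE→G and equate their G entries. No row becomes fully distinguished — the join is lossy.
Dependency preservation: the restricted closure of {AE} across the fragments never reaches {G}, so AE → G cannot be enforced without a join — not preserved.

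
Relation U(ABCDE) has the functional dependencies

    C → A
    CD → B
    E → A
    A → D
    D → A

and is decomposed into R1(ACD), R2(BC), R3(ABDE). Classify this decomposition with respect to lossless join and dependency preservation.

lossy but dependency-preserving

Lossless test (chase): Rows 1 and 2 agree on C; apply C→A and equate their A entries. Rows 1 and 2 agree on A; apply A→D and equate their D entries. Rows 1 and 2 agree on CD; apply CD→B and equate their B entries. No row becomes fully distinguished — the join is lossy.
Dependency preservation: CD → B is not contained in any single fragment, but the restricted closure of its left-hand side across the fragments still reaches the right-hand side; the remaining FDs each lie inside some fragment. All dependencies are preserved.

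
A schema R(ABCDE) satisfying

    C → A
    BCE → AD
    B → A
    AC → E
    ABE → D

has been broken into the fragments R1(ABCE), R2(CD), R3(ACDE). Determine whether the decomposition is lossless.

No

Chase test. Columns are ABCDE; row i has aⱼ where attribute j ∈ Ri, else bᵢⱼ.
Initial tableau (one row per fragment):
  row 1: a1 a2 a3 b14 a5
  row 2: b21 b22 a3 a4 b25
  row 3: a1 b32 a3 a4 a5
Rows 1 and 2 agree on C; apply C→A and equate their A entries.
Rows 1 and 2 agree on AC; apply AC→E and equate their E entries.
No row becomes fully distinguished — the join is lossy.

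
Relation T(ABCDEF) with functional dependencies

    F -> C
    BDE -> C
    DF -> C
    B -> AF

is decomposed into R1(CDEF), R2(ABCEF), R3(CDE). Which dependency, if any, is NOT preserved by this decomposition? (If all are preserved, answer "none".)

F → C lies within R1.
BDE → C: restricted closure across fragments reaches C.
DF → C lies within R1.
B → AF lies within R2.
Every dependency is enforceable on the fragments, so the decomposition is dependency-preserving.

none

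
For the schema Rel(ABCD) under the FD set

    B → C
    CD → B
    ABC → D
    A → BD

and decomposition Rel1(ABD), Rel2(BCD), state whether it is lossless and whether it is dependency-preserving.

lossless and dependency-preserving

Lossless test: (BD)⁺ = {BCD}, which contains all of one fragment — lossless.
Dependency preservation: ABC → D is not contained in any single fragment, but the restricted closure of its left-hand side across the fragments still reaches the right-hand side; the remaining FDs each lie inside some fragment. All dependencies are preserved.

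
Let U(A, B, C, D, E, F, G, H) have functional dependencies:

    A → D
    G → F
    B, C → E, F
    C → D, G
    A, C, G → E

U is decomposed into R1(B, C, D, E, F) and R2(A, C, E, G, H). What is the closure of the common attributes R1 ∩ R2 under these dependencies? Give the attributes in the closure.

C, D, E, F, G

R1 ∩ R2 = {C, E}.
C → D, G applies, adding D, G
G → F applies, adding F
Closure: {C, D, E, F, G}.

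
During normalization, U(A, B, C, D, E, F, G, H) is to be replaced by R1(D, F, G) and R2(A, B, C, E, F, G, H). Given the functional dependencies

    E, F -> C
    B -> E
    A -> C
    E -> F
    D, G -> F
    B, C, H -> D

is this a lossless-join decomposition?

No

Common attributes: R1 ∩ R2 = {F, G}.
No dependency enlarges {F, G}, so (F, G)⁺ = {F, G}.
The closure contains neither all of R1 = {D, F, G} nor all of R2 = {A, B, C, E, F, G, H}, so the common attributes are not a superkey of either fragment. The join is lossy.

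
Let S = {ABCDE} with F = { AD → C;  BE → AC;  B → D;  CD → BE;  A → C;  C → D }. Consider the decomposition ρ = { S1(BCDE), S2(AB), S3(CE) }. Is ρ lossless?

No

Chase test. Columns are ABCDE; row i has aⱼ where attribute j ∈ Si, else bᵢⱼ.
Initial tableau (one row per fragment):
  row 1: b11 a2 a3 a4 a5
  row 2: a1 a2 b23 b24 b25
  row 3: b31 b32 a3 b34 a5
Rows 1 and 2 agree on B; apply B→D and equate their D entries.
Rows 1 and 3 agree on C; apply C→D and equate their D entries.
Rows 1 and 3 agree on CD; apply CD→BE and equate their BE entries.
Rows 1 and 3 agree on BE; apply BE→AC and equate their AC entries.
No row becomes fully distinguished — the join is lossy.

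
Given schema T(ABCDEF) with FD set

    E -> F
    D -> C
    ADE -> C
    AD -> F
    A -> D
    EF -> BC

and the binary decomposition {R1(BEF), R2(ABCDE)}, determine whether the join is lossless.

Yes

Common attributes: R1 ∩ R2 = {BE}.
Closure of {BE}: E → F applies, adding F; EF → BC applies, adding C. So (BE)⁺ = {BCEF}.
This closure contains every attribute of R1, so R1 ∩ R2 → R1. The join is lossless.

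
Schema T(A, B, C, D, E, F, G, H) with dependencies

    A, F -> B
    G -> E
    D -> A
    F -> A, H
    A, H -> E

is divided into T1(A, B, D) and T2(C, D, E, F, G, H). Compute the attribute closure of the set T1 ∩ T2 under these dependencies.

A, D

T1 ∩ T2 = {D}.
D → A applies, adding A
Closure: {A, D}.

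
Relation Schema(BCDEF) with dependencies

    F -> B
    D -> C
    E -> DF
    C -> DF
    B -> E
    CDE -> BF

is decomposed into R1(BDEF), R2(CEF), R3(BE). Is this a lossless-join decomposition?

Yes

Chase test. Columns are BCDEF; row i has aⱼ where attribute j ∈ Ri, else bᵢⱼ.
Initial tableau (one row per fragment):
  row 1: a1 b12 a3 a4 a5
  row 2: b21 a2 b23 a4 a5
  row 3: a1 b32 b33 a4 b35
Rows 1 and 2 agree on F; apply F→B and equate their B entries.
Rows 1 and 2 agree on E; apply E→DF and equate their DF entries.
Rows 1 and 3 agree on E; apply E→DF and equate their DF entries.
Rows 1 and 2 agree on D; apply D→C and equate their C entries.
Rows 1 and 3 agree on D; apply D→C and equate their C entries.
Row 1 is now all distinguished symbols — the join is lossless.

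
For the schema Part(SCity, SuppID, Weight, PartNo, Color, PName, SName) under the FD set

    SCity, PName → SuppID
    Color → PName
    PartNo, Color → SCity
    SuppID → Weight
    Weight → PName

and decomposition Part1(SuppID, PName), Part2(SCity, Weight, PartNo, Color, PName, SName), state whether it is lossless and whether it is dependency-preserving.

Lossless test: (PName)⁺ = {PName}, which is a superkey of neither fragment — lossy.
Dependency preservation: the restricted closure of {SCity, PName} across the fragments never reaches {SuppID}, so SCity, PName → SuppID cannot be enforced without a join — not preserved.

lossy and not dependency-preserving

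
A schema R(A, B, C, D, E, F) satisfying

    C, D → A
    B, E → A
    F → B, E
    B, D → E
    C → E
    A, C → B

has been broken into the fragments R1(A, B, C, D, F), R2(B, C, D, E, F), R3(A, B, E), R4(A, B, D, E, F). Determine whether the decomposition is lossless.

Yes

Chase test. Columns are A, B, C, D, E, F; row i has aⱼ where attribute j ∈ Ri, else bᵢⱼ.
Initial tableau (one row per fragment):
  row 1: a1 a2 a3 a4 b15 a6
  row 2: b21 a2 a3 a4 a5 a6
  row 3: a1 a2 b33 b34 a5 b36
  row 4: a1 a2 b43 a4 a5 a6
Rows 1 and 2 agree on C, D; apply C, D→A and equate their A entries.
Rows 1 and 2 agree on F; apply F→B, E and equate their B, E entries.
Row 1 is now all distinguished symbols — the join is lossless.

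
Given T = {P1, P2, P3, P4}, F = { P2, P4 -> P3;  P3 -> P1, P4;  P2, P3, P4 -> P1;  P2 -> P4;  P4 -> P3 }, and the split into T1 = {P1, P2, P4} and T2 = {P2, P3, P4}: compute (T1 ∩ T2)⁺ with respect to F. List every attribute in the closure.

P1, P2, P3, P4

T1 ∩ T2 = {P2, P4}.
P2, P4 → P3 applies, adding P3
P3 → P1, P4 applies, adding P1
Closure: {P1, P2, P3, P4}.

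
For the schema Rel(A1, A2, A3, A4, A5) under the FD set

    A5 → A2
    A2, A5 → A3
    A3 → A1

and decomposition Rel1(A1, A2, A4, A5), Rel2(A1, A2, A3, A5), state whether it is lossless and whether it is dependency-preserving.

Lossless test: (A1, A2, A5)⁺ = {A1, A2, A3, A5}, which contains all of one fragment — lossless.
Dependency preservation: every FD's attributes lie within a single fragment, so each can be enforced locally — preserved.

lossless and dependency-preserving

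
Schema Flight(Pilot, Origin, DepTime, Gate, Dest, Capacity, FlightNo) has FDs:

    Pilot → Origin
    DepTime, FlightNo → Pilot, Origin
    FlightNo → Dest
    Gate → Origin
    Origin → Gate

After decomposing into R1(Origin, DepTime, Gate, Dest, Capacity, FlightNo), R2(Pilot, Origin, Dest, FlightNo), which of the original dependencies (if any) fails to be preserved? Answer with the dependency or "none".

Check DepTime, FlightNo → Pilot, Origin: no single fragment contains all of {Pilot, Origin, DepTime, FlightNo}, and the restricted closure of {DepTime, FlightNo} across the fragments never reaches {Pilot, Origin}.
Pilot → Origin is preserved.
FlightNo → Dest is preserved.
Gate → Origin is preserved.
Origin → Gate is preserved.

DepTime, FlightNo → Pilot, Origin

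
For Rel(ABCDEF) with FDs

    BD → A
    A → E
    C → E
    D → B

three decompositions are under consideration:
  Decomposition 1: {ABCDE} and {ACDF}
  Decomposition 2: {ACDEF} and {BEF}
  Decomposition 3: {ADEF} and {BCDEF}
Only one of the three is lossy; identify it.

Decomposition 1: common = {ACD}, closure = {ABCDE} → lossless.
Decomposition 2: common = {EF}, closure = {EF} → lossy.
Decomposition 3: common = {DEF}, closure = {ABDEF} → lossless.

Decomposition 2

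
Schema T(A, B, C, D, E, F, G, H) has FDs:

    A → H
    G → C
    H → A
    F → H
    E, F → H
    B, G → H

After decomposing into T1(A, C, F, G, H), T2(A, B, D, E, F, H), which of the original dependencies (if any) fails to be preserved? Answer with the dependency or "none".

B, G → H

Check B, G → H: no single fragment contains all of {B, G, H}, and the restricted closure of {B, G} across the fragments never reaches {H}.
A → H is preserved.
G → C is preserved.
H → A is preserved.
F → H is preserved.
E, F → H is preserved.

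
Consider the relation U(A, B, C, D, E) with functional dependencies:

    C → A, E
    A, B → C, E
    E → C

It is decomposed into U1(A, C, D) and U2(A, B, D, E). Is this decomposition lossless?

Common attributes: U1 ∩ U2 = {A, D}.
No dependency enlarges {A, D}, so (A, D)⁺ = {A, D}.
The closure contains neither all of U1 = {A, C, D} nor all of U2 = {A, B, D, E}, so the common attributes are not a superkey of either fragment. The join is lossy.

No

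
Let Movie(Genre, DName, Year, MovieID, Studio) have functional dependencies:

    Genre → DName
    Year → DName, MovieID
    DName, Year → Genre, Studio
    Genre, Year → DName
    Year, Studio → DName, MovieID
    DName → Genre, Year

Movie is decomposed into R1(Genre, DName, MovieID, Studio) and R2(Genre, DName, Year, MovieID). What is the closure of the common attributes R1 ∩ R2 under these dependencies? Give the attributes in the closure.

Genre, DName, Year, MovieID, Studio

R1 ∩ R2 = {Genre, DName, MovieID}.
DName → Genre, Year applies, adding Year
DName, Year → Genre, Studio applies, adding Studio
Closure: {Genre, DName, Year, MovieID, Studio}.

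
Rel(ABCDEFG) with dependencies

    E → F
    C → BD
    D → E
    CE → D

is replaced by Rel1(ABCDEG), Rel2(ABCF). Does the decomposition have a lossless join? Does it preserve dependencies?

Lossless test: (ABC)⁺ = {ABCDEF}, which contains all of one fragment — lossless.
Dependency preservation: the restricted closure of {E} across the fragments never reaches {F}, so E → F cannot be enforced without a join — not preserved.

lossless but not dependency-preserving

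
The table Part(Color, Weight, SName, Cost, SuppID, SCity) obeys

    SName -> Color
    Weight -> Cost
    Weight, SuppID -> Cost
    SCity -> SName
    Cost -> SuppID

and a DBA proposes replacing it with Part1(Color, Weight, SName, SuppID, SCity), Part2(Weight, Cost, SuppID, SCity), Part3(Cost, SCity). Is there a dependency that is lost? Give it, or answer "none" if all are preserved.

none

SName → Color lies within Part1.
Weight → Cost lies within Part2.
Weight, SuppID → Cost lies within Part2.
SCity → SName lies within Part1.
Cost → SuppID lies within Part2.
Every dependency is enforceable on the fragments, so the decomposition is dependency-preserving.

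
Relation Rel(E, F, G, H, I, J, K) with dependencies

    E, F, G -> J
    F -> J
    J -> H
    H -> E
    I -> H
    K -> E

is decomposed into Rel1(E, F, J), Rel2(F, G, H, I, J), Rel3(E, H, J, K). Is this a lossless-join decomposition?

No

Chase test. Columns are E, F, G, H, I, J, K; row i has aⱼ where attribute j ∈ Reli, else bᵢⱼ.
Initial tableau (one row per fragment):
  row 1: a1 a2 b13 b14 b15 a6 b17
  row 2: b21 a2 a3 a4 a5 a6 b27
  row 3: a1 b32 b33 a4 b35 a6 a7
Rows 1 and 2 agree on J; apply J→H and equate their H entries.
Rows 1 and 2 agree on H; apply H→E and equate their E entries.
No row becomes fully distinguished — the join is lossy.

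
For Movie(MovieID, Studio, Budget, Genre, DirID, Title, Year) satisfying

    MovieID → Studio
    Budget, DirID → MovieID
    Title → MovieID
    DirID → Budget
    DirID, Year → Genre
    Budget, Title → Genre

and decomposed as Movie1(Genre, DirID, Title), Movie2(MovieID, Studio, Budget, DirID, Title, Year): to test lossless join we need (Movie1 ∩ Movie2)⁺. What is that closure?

MovieID, Studio, Budget, Genre, DirID, Title

Movie1 ∩ Movie2 = {DirID, Title}.
Title → MovieID applies, adding MovieID
DirID → Budget applies, adding Budget
Budget, Title → Genre applies, adding Genre
MovieID → Studio applies, adding Studio
Closure: {MovieID, Studio, Budget, Genre, DirID, Title}.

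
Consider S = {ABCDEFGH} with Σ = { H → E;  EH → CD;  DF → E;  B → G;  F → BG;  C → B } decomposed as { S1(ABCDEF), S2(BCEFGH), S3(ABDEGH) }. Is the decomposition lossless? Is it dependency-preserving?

lossy but dependency-preserving

Lossless test (chase): Rows 2 and 3 agree on EH; apply EH→CD and equate their CD entries. Rows 1 and 2 agree on B; apply B→G and equate their G entries. No row becomes fully distinguished — the join is lossy.
Dependency preservation: EH → CD is not contained in any single fragment, but the restricted closure of its left-hand side across the fragments still reaches the right-hand side; the remaining FDs each lie inside some fragment. All dependencies are preserved.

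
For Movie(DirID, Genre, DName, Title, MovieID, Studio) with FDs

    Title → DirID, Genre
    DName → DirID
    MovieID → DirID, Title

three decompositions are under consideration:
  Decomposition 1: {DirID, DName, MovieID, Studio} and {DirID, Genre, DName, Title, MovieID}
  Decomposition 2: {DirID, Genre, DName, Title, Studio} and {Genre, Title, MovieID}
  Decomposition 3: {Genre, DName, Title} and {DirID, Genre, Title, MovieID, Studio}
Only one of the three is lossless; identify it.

Decomposition 1: common = {DirID, DName, MovieID}, closure = {DirID, Genre, DName, Title, MovieID} → lossless.
Decomposition 2: common = {Genre, Title}, closure = {DirID, Genre, Title} → lossy.
Decomposition 3: common = {Genre, Title}, closure = {DirID, Genre, Title} → lossy.

Decomposition 1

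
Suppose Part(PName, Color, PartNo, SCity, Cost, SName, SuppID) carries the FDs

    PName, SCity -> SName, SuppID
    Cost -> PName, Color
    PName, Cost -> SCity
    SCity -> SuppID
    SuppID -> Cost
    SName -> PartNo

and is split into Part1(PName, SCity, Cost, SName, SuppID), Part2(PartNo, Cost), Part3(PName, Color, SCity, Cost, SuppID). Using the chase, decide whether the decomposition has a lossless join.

Chase test. Columns are PName, Color, PartNo, SCity, Cost, SName, SuppID; row i has aⱼ where attribute j ∈ Parti, else bᵢⱼ.
Initial tableau (one row per fragment):
  row 1: a1 b12 b13 a4 a5 a6 a7
  row 2: b21 b22 a3 b24 a5 b26 b27
  row 3: a1 a2 b33 a4 a5 b36 a7
Rows 1 and 3 agree on PName, SCity; apply PName, SCity→SName, SuppID and equate their SName, SuppID entries.
Rows 1 and 2 agree on Cost; apply Cost→PName, Color and equate their PName, Color entries.
Rows 1 and 3 agree on Cost; apply Cost→PName, Color and equate their PName, Color entries.
Rows 1 and 2 agree on PName, Cost; apply PName, Cost→SCity and equate their SCity entries.
Rows 1 and 2 agree on SCity; apply SCity→SuppID and equate their SuppID entries.
Rows 1 and 3 agree on SName; apply SName→PartNo and equate their PartNo entries.
Rows 1 and 2 agree on PName, SCity; apply PName, SCity→SName, SuppID and equate their SName, SuppID entries.
Rows 1 and 2 agree on SName; apply SName→PartNo and equate their PartNo entries.
Row 1 is now all distinguished symbols — the join is lossless.

Yes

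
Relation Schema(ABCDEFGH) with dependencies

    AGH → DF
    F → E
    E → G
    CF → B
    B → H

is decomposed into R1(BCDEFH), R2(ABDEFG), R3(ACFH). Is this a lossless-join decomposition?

Chase test. Columns are ABCDEFGH; row i has aⱼ where attribute j ∈ Ri, else bᵢⱼ.
Initial tableau (one row per fragment):
  row 1: b11 a2 a3 a4 a5 a6 b17 a8
  row 2: a1 a2 b23 a4 a5 a6 a7 b28
  row 3: a1 b32 a3 b34 b35 a6 b37 a8
Rows 1 and 3 agree on F; apply F→E and equate their E entries.
Rows 1 and 2 agree on E; apply E→G and equate their G entries.
Rows 1 and 3 agree on E; apply E→G and equate their G entries.
Rows 1 and 3 agree on CF; apply CF→B and equate their B entries.
Rows 1 and 2 agree on B; apply B→H and equate their H entries.
Rows 2 and 3 agree on AGH; apply AGH→DF and equate their DF entries.
Row 3 is now all distinguished symbols — the join is lossless.

Yes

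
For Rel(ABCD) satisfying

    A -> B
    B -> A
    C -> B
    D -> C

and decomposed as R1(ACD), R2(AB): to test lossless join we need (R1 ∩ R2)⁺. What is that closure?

R1 ∩ R2 = {A}.
A → B applies, adding B
Closure: {AB}.

AB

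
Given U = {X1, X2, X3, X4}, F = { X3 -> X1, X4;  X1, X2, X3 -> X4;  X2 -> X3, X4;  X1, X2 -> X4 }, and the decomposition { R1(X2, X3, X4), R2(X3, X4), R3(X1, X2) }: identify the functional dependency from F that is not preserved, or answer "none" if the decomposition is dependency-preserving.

X3 -> X1, X4

Check X3 → X1, X4: no single fragment contains all of {X1, X3, X4}, and the restricted closure of {X3} across the fragments never reaches {X1, X4}.
X1, X2, X3 → X4 is preserved.
X2 → X3, X4 is preserved.
X1, X2 → X4 is preserved.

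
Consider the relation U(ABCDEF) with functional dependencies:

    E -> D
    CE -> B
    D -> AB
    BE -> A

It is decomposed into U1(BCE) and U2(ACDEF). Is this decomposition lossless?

Yes

Common attributes: U1 ∩ U2 = {CE}.
Closure of {CE}: E → D applies, adding D; CE → B applies, adding B; D → AB applies, adding A. So (CE)⁺ = {ABCDE}.
This closure contains every attribute of U1, so U1 ∩ U2 → U1. The join is lossless.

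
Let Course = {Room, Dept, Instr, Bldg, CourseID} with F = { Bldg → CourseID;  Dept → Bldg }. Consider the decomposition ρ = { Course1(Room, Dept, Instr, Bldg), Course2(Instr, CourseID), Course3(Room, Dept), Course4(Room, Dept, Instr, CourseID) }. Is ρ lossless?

Chase test. Columns are Room, Dept, Instr, Bldg, CourseID; row i has aⱼ where attribute j ∈ Coursei, else bᵢⱼ.
Initial tableau (one row per fragment):
  row 1: a1 a2 a3 a4 b15
  row 2: b21 b22 a3 b24 a5
  row 3: a1 a2 b33 b34 b35
  row 4: a1 a2 a3 b44 a5
Rows 1 and 3 agree on Dept; apply Dept→Bldg and equate their Bldg entries.
Rows 1 and 4 agree on Dept; apply Dept→Bldg and equate their Bldg entries.
Rows 1 and 3 agree on Bldg; apply Bldg→CourseID and equate their CourseID entries.
Rows 1 and 4 agree on Bldg; apply Bldg→CourseID and equate their CourseID entries.
Row 1 is now all distinguished symbols — the join is lossless.

Yes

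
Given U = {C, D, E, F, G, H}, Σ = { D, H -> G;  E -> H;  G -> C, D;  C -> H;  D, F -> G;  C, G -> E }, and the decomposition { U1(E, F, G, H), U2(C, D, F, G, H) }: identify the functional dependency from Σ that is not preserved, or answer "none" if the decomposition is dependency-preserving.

D, H → G lies within U2.
E → H lies within U1.
G → C, D lies within U2.
C → H lies within U2.
D, F → G lies within U2.
C, G → E: restricted closure across fragments reaches E.
Every dependency is enforceable on the fragments, so the decomposition is dependency-preserving.

none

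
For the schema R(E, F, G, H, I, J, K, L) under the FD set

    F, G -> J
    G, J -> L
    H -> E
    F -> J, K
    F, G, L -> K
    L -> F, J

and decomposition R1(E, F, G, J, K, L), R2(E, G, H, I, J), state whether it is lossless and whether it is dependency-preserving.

Lossless test: (E, G, J)⁺ = {E, F, G, J, K, L}, which contains all of one fragment — lossless.
Dependency preservation: every FD's attributes lie within a single fragment, so each can be enforced locally — preserved.

lossless and dependency-preserving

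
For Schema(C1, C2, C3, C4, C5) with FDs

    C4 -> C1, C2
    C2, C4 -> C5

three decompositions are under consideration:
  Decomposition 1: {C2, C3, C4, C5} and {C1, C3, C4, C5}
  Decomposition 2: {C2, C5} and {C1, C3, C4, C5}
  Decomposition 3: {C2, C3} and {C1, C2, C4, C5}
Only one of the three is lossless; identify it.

Decomposition 1: common = {C3, C4, C5}, closure = {C1, C2, C3, C4, C5} → lossless.
Decomposition 2: common = {C5}, closure = {C5} → lossy.
Decomposition 3: common = {C2}, closure = {C2} → lossy.

Decomposition 1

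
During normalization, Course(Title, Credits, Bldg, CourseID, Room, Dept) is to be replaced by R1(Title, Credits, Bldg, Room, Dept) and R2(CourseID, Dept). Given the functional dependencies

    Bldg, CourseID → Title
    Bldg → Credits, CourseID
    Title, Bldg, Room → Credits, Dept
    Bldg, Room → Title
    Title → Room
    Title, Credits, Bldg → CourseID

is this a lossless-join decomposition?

Common attributes: R1 ∩ R2 = {Dept}.
No dependency enlarges {Dept}, so (Dept)⁺ = {Dept}.
The closure contains neither all of R1 = {Title, Credits, Bldg, Room, Dept} nor all of R2 = {CourseID, Dept}, so the common attributes are not a superkey of either fragment. The join is lossy.

No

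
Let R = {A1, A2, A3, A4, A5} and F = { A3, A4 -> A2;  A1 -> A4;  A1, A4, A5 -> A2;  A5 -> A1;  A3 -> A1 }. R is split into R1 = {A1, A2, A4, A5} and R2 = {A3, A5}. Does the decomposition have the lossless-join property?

Common attributes: R1 ∩ R2 = {A5}.
Closure of {A5}: A5 → A1 applies, adding A1; A1 → A4 applies, adding A4; A1, A4, A5 → A2 applies, adding A2. So (A5)⁺ = {A1, A2, A4, A5}.
This closure contains every attribute of R1, so R1 ∩ R2 → R1. The join is lossless.

Yes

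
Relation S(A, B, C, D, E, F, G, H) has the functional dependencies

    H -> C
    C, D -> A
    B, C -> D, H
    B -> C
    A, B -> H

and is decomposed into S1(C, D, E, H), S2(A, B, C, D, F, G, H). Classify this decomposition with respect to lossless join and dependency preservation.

Lossless test: (C, D, H)⁺ = {A, C, D, H}, which is a superkey of neither fragment — lossy.
Dependency preservation: every FD's attributes lie within a single fragment, so each can be enforced locally — preserved.

lossy but dependency-preserving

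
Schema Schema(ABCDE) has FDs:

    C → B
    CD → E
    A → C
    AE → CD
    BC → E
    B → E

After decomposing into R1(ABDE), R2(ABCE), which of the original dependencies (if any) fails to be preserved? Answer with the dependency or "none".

C → B lies within R2.
CD → E: restricted closure across fragments reaches E.
A → C lies within R2.
AE → CD: restricted closure across fragments reaches CD.
BC → E lies within R2.
B → E lies within R1.
Every dependency is enforceable on the fragments, so the decomposition is dependency-preserving.

none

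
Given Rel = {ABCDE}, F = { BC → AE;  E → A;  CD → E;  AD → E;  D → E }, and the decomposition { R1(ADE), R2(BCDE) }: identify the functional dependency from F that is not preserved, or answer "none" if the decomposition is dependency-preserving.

BC → AE: restricted closure across fragments reaches AE.
E → A lies within R1.
CD → E lies within R2.
AD → E lies within R1.
D → E lies within R1.
Every dependency is enforceable on the fragments, so the decomposition is dependency-preserving.

none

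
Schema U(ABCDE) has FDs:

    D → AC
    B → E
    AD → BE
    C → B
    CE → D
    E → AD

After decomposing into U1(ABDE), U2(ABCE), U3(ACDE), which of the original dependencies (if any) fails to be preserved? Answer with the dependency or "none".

D → AC lies within U3.
B → E lies within U1.
AD → BE lies within U1.
C → B lies within U2.
CE → D lies within U3.
E → AD lies within U1.
Every dependency is enforceable on the fragments, so the decomposition is dependency-preserving.

none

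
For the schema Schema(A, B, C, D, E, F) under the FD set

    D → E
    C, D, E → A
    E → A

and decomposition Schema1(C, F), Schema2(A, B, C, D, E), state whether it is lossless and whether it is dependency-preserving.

Lossless test: (C)⁺ = {C}, which is a superkey of neither fragment — lossy.
Dependency preservation: every FD's attributes lie within a single fragment, so each can be enforced locally — preserved.

lossy but dependency-preserving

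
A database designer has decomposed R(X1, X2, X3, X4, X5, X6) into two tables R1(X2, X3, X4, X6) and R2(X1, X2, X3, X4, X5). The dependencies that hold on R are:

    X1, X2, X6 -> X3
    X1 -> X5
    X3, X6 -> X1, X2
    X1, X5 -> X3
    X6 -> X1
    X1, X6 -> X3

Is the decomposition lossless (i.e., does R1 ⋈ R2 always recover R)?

Common attributes: R1 ∩ R2 = {X2, X3, X4}.
No dependency enlarges {X2, X3, X4}, so (X2, X3, X4)⁺ = {X2, X3, X4}.
The closure contains neither all of R1 = {X2, X3, X4, X6} nor all of R2 = {X1, X2, X3, X4, X5}, so the common attributes are not a superkey of either fragment. The join is lossy.

No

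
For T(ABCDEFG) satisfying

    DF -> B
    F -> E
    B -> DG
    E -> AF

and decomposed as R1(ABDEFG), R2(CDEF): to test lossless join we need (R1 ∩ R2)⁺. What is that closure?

ABDEFG

R1 ∩ R2 = {DEF}.
DF → B applies, adding B
B → DG applies, adding G
E → AF applies, adding A
Closure: {ABDEFG}.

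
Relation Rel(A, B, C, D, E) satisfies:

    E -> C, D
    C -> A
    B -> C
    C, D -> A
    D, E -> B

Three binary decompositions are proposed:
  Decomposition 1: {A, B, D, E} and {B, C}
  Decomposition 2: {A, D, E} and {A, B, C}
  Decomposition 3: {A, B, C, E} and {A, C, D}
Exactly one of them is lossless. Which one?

Decomposition 1: common = {B}, closure = {A, B, C} → lossless.
Decomposition 2: common = {A}, closure = {A} → lossy.
Decomposition 3: common = {A, C}, closure = {A, C} → lossy.

Decomposition 1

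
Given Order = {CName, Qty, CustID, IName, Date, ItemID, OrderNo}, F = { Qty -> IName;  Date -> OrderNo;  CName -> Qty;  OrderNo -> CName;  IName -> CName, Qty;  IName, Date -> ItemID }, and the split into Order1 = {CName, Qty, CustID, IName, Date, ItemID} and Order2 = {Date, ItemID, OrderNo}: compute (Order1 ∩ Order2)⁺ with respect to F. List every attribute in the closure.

CName, Qty, IName, Date, ItemID, OrderNo

Order1 ∩ Order2 = {Date, ItemID}.
Date → OrderNo applies, adding OrderNo
OrderNo → CName applies, adding CName
CName → Qty applies, adding Qty
Qty → IName applies, adding IName
Closure: {CName, Qty, IName, Date, ItemID, OrderNo}.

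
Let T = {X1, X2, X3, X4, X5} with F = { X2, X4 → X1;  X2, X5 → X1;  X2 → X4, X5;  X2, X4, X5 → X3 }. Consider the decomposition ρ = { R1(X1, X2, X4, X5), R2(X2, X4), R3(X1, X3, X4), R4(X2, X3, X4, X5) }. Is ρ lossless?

Yes

Chase test. Columns are X1, X2, X3, X4, X5; row i has aⱼ where attribute j ∈ Ri, else bᵢⱼ.
Initial tableau (one row per fragment):
  row 1: a1 a2 b13 a4 a5
  row 2: b21 a2 b23 a4 b25
  row 3: a1 b32 a3 a4 b35
  row 4: b41 a2 a3 a4 a5
Rows 1 and 2 agree on X2, X4; apply X2, X4→X1 and equate their X1 entries.
Rows 1 and 4 agree on X2, X4; apply X2, X4→X1 and equate their X1 entries.
Rows 1 and 2 agree on X2; apply X2→X4, X5 and equate their X4, X5 entries.
Rows 1 and 2 agree on X2, X4, X5; apply X2, X4, X5→X3 and equate their X3 entries.
Rows 1 and 4 agree on X2, X4, X5; apply X2, X4, X5→X3 and equate their X3 entries.
Row 1 is now all distinguished symbols — the join is lossless.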